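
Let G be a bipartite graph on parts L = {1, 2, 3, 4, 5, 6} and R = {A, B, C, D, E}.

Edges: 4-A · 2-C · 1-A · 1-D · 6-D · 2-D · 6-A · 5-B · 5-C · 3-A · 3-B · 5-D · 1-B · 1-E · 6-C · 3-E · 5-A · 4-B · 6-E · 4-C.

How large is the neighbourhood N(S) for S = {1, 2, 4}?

The union of neighbours of {1, 2, 4} is {A, B, C, D, E}, which has 5 elements.
Since |N(S)| = 5 ≥ |S| = 3, Hall's condition holds for this subset.

5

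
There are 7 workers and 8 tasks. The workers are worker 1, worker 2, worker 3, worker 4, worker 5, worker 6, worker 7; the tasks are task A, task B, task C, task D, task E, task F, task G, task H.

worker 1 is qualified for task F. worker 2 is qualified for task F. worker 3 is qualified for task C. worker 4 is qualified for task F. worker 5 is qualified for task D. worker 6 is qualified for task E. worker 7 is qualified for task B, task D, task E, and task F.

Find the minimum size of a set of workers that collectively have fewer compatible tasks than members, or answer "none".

2

Take S = {worker 1, worker 2}. Its neighbourhood is {task F}, so |N(S)| = 1 < |S| = 2.
No single vertex violates Hall's condition since each has at least one neighbour, so 2 is the minimum.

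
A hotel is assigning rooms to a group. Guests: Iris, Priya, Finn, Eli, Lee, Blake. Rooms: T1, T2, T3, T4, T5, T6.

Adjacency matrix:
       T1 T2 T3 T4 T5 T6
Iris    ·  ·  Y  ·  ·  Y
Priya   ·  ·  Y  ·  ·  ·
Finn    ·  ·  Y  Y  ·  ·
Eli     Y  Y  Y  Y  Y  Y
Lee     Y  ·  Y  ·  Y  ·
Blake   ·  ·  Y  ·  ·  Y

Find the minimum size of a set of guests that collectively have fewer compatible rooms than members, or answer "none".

Take S = {Iris, Priya, Blake}. Its neighbourhood is {T3, T6}, so |N(S)| = 2 < |S| = 3.
Every subset of size less than 3 has at least as many neighbours as members, so 3 is the minimum.

3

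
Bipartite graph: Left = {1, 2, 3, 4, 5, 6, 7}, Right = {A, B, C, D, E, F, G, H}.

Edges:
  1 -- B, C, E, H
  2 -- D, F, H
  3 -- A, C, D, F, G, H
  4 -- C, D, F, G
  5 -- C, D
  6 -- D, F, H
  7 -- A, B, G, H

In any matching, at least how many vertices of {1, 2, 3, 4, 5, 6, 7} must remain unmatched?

0

One maximum matching: 1-E, 2-H, 3-G, 4-C, 5-D, 6-F, 7-B.
This saturates every left vertex, so 7 is the maximum.
That matches 7 of the 7, leaving 0 unmatched; no matching can do better.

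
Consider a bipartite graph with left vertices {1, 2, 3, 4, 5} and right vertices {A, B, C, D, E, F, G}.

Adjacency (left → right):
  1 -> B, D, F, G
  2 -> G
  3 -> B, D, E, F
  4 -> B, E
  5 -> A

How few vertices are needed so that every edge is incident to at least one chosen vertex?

The 5 edges 1–F, 2–G, 3–E, 4–B, 5–A form a matching, so any vertex cover needs at least 5 vertices (one per matched edge).
Conversely {1, 2, 3, 4, 5} meets every edge and has exactly 5 vertices, so 5 is optimal.

5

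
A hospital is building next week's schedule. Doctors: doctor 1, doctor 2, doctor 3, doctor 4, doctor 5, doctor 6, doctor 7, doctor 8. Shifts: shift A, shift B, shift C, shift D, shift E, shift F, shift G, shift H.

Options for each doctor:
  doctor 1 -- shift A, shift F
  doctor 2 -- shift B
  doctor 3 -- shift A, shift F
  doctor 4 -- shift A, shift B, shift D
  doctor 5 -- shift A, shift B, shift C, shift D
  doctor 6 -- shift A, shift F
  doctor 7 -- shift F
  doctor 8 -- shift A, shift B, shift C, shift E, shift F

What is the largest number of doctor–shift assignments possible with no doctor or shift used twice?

For example, pair doctor 1-shift A, doctor 2-shift B, doctor 3-shift F, doctor 4-shift D, doctor 5-shift C, doctor 8-shift E.
The set {doctor 1, doctor 3, doctor 6, doctor 7} has only 2 neighbours ({shift A, shift F}), so by Hall's theorem at most 6 of the 8 doctors can be matched.

6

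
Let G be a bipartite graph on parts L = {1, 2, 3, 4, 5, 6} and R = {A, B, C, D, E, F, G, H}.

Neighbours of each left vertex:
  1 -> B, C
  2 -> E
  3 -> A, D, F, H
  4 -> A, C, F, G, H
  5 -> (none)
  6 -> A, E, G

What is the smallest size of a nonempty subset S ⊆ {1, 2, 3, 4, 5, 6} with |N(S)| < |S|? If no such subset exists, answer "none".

Take S = {5}. Its neighbourhood is {}, so |N(S)| = 0 < |S| = 1.

1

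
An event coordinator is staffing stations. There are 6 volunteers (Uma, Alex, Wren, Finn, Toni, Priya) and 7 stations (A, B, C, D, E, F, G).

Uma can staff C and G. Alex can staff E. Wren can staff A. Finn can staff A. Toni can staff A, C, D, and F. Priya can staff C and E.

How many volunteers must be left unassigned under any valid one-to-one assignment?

1

A valid assignment of size 5: Uma-G, Alex-E, Wren-A, Toni-F, Priya-C.
The set {Wren, Finn} has only 1 neighbour ({A}), so by Hall's theorem at most 5 of the 6 volunteers can be matched.
That matches 5 of the 6, leaving 1 unmatched; no matching can do better.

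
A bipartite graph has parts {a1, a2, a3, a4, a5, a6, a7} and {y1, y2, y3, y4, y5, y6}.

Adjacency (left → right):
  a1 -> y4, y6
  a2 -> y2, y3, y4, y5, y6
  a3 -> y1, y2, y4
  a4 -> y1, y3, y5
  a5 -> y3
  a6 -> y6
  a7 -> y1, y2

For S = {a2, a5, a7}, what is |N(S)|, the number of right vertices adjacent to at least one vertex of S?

The union of neighbours of {a2, a5, a7} is {y1, y2, y3, y4, y5, y6}, which has 6 elements.
Since |N(S)| = 6 ≥ |S| = 3, Hall's condition holds for this subset.

6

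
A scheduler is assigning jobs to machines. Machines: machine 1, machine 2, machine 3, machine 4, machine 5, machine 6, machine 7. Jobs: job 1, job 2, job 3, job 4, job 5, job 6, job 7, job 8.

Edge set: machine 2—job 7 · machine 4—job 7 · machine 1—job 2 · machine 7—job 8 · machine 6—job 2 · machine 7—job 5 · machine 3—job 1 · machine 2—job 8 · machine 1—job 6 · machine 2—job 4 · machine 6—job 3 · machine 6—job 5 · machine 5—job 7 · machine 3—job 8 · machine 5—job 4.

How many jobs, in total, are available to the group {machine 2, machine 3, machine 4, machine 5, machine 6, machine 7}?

7

The union of neighbours of {machine 2, machine 3, machine 4, machine 5, machine 6, machine 7} is {job 1, job 2, job 3, job 4, job 5, job 7, job 8}, which has 7 elements.
Since |N(S)| = 7 ≥ |S| = 6, Hall's condition holds for this subset.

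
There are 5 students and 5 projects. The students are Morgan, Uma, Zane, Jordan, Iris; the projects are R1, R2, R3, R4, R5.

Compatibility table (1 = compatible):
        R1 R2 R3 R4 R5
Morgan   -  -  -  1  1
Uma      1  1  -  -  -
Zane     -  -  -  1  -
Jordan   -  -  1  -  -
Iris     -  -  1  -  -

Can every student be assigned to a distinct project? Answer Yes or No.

No

The set {Jordan, Iris} has only 1 neighbour ({R3}), so by Hall's theorem at most 4 of the 5 students can be matched.
Hence no matching covers every student.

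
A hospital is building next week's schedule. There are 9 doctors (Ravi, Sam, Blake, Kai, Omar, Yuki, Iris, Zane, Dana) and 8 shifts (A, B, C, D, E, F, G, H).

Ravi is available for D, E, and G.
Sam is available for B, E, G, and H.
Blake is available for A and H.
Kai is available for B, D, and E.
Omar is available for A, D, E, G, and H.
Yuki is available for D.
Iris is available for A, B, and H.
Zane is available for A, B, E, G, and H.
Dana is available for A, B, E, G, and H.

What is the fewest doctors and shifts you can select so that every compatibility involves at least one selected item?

6

The 6 edges Ravi–E, Sam–G, Blake–H, Kai–B, Omar–A, Yuki–D form a matching, so any vertex cover needs at least 6 vertices (one per matched edge).
Conversely {A, B, D, E, G, H} meets every edge and has exactly 6 vertices, so 6 is optimal.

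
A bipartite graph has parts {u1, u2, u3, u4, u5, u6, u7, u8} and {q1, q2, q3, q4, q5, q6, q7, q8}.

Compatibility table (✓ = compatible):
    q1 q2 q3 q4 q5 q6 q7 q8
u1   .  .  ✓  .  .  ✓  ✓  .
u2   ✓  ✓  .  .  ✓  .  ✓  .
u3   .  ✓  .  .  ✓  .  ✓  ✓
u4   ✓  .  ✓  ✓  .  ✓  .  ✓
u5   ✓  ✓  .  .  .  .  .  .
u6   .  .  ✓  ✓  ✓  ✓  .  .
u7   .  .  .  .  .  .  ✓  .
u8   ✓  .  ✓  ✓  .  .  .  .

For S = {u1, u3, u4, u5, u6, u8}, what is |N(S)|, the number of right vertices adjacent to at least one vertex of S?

8

The union of neighbours of {u1, u3, u4, u5, u6, u8} is {q1, q2, q3, q4, q5, q6, q7, q8}, which has 8 elements.
Since |N(S)| = 8 ≥ |S| = 6, Hall's condition holds for this subset.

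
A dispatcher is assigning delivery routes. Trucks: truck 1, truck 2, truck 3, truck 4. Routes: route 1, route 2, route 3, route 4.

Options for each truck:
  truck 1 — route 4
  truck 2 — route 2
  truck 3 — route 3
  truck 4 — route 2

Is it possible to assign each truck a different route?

No

The set {truck 2, truck 4} has only 1 neighbour ({route 2}), so by Hall's theorem at most 3 of the 4 trucks can be matched.
Hence no matching covers every truck.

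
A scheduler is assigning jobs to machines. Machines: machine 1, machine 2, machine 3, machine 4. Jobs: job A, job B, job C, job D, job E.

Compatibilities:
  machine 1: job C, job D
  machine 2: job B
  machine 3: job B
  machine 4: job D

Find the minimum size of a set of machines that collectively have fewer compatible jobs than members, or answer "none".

2

Take S = {machine 2, machine 3}. Its neighbourhood is {job B}, so |N(S)| = 1 < |S| = 2.
No single vertex violates Hall's condition since each has at least one neighbour, so 2 is the minimum.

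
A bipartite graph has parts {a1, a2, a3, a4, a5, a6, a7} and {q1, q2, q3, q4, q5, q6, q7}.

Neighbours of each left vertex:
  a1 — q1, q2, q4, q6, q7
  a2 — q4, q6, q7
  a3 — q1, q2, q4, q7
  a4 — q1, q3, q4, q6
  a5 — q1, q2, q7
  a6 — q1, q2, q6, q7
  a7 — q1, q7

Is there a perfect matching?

No

The set {a1, a2, a3, a5, a6, a7} has only 5 neighbours ({q1, q2, q4, q6, q7}), so by Hall's theorem at most 6 of the 7 left vertices can be matched.
Hence no matching covers every left vertex.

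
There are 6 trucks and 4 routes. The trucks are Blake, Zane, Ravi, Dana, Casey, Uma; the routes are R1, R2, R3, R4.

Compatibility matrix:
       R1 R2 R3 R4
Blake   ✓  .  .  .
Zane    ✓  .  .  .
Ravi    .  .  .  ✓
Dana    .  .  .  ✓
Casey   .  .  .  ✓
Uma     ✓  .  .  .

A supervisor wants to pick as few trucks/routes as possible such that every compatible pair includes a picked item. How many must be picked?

2

The 2 edges Blake–R1, Ravi–R4 form a matching, so any vertex cover needs at least 2 vertices (one per matched edge).
Conversely {R1, R4} meets every edge and has exactly 2 vertices, so 2 is optimal.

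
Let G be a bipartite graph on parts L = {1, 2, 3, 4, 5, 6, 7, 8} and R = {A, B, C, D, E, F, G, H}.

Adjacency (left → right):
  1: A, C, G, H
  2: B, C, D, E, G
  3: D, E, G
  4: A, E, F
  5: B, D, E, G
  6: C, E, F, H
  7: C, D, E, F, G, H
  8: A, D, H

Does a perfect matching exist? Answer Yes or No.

Yes

A valid assignment of size 8: 1-A, 2-G, 3-E, 4-F, 5-B, 6-C, 7-H, 8-D.
All 8 left vertices are covered.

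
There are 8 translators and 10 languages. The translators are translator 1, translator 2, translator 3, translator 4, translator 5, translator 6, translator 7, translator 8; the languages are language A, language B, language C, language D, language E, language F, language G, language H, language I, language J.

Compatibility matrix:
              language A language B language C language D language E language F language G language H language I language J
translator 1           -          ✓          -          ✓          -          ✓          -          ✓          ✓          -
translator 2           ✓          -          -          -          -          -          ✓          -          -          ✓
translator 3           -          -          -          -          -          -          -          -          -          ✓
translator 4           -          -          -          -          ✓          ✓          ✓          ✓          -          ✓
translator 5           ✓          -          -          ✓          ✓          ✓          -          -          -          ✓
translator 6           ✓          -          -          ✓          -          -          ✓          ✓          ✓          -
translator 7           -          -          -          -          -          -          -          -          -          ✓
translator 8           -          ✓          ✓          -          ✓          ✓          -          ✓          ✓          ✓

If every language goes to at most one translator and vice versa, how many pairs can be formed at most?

For example, pair translator 1-language D, translator 2-language A, translator 3-language J, translator 4-language H, translator 5-language E, translator 6-language G, translator 8-language F.
The set {translator 3, translator 7} has only 1 neighbour ({language J}), so by Hall's theorem at most 7 of the 8 translators can be matched.

7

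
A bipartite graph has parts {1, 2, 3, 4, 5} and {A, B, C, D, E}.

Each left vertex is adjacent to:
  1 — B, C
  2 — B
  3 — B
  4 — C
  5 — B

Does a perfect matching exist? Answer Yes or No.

No

The set {1, 2, 3, 4, 5} has only 2 neighbours ({B, C}), so by Hall's theorem at most 2 of the 5 left vertices can be matched.
Hence no matching covers every left vertex.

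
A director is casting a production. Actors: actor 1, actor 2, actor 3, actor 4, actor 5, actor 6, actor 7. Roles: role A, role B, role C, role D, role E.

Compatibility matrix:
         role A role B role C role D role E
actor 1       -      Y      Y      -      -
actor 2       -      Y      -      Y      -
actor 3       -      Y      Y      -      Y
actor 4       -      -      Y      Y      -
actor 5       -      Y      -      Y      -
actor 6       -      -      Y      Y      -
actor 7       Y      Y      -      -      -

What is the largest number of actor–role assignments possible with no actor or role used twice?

A valid assignment of size 5: actor 1-role C, actor 2-role B, actor 3-role E, actor 4-role D, actor 7-role A.
The set {actor 1, actor 2, actor 4, actor 5, actor 6} has only 3 neighbours ({role B, role C, role D}), so by Hall's theorem at most 5 of the 7 actors can be matched.

5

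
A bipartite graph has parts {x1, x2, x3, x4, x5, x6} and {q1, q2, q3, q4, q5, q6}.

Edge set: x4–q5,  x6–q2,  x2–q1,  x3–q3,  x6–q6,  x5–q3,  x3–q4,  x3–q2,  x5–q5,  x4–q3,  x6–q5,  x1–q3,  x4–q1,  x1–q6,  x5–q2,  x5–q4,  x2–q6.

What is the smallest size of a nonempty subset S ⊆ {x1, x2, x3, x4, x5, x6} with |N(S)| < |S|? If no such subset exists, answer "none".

none

A matching saturating every left vertex exists, for instance x1→q6, x2→q1, x3→q3, x4→q5, x5→q4, x6→q2.
By Hall's marriage theorem, this means |N(S)| ≥ |S| for every subset S, so no violating subset exists.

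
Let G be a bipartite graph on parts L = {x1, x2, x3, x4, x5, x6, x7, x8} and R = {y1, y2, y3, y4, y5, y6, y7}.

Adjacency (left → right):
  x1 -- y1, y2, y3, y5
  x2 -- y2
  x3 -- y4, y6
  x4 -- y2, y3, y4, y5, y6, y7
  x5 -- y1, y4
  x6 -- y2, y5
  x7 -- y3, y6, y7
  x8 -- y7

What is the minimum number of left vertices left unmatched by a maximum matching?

One maximum matching: x1–y1, x2–y2, x3–y6, x4–y7, x5–y4, x6–y5, x7–y3.
The set {x1, x2, x3, x4, x5, x6, x7, x8} has only 7 neighbours ({y1, y2, y3, y4, y5, y6, y7}), so by Hall's theorem at most 7 of the 8 left vertices can be matched.
That matches 7 of the 8, leaving 1 unmatched; no matching can do better.

1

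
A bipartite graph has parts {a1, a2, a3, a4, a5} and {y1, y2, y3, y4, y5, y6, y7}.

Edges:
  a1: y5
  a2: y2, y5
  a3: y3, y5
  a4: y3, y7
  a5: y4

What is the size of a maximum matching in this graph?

5

A valid assignment of size 5: a1–y5, a2–y2, a3–y3, a4–y7, a5–y4.
This saturates every left vertex, so 5 is the maximum.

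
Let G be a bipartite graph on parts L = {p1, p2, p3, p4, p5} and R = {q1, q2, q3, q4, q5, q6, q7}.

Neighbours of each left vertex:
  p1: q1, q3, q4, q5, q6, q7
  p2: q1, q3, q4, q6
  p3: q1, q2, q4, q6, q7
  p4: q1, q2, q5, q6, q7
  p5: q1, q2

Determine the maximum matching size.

5

A valid assignment of size 5: p1–q7, p2–q3, p3–q4, p4–q6, p5–q2.
This saturates every left vertex, so 5 is the maximum.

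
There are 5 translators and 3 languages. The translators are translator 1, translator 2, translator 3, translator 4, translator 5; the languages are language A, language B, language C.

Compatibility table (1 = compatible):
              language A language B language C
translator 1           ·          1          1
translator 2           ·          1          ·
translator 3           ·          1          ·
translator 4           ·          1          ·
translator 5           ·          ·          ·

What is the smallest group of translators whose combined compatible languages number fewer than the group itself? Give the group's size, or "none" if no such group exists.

Take S = {translator 5}. Its neighbourhood is {}, so |N(S)| = 0 < |S| = 1.

1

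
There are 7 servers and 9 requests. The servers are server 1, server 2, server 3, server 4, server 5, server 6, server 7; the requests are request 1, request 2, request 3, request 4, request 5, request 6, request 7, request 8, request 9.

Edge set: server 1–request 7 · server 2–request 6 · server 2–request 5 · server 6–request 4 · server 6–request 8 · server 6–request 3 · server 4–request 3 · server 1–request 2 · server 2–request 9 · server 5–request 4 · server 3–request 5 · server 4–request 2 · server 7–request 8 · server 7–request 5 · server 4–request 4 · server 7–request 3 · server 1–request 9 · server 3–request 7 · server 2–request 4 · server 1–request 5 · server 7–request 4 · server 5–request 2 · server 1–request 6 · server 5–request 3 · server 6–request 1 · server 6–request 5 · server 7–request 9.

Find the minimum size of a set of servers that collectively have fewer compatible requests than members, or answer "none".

none

A matching saturating every server exists, for instance server 1→request 6, server 2→request 5, server 3→request 7, server 4→request 2, server 5→request 3, server 6→request 4, server 7→request 9.
By Hall's marriage theorem, this means |N(S)| ≥ |S| for every subset S, so no violating subset exists.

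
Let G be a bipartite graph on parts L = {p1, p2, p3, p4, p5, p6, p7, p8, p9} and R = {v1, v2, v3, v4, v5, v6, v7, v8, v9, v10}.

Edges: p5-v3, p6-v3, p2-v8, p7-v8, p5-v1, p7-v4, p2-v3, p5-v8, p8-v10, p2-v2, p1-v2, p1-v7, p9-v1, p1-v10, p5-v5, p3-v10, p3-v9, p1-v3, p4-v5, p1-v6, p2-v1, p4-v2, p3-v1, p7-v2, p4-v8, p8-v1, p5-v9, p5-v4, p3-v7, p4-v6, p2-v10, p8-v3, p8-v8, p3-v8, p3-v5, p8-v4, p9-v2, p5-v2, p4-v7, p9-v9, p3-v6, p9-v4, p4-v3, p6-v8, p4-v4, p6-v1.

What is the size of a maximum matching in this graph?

9

One maximum matching: p1→v6, p2→v10, p3→v9, p4→v8, p5→v5, p6→v1, p7→v4, p8→v3, p9→v2.
All 9 left vertices are matched, so no larger matching exists.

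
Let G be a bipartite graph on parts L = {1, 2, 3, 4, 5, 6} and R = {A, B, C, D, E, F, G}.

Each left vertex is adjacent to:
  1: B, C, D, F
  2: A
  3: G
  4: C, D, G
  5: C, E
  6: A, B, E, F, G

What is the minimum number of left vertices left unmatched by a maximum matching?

One maximum matching: 1–B, 2–A, 3–G, 4–D, 5–C, 6–E.
This saturates every left vertex, so 6 is the maximum.
That matches 6 of the 6, leaving 0 unmatched; no matching can do better.

0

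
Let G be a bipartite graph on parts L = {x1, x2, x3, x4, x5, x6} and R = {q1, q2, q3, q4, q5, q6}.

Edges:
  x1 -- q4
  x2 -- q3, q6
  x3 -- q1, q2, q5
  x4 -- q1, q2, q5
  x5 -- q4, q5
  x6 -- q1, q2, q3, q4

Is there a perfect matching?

Yes

One maximum matching: x1→q4, x2→q6, x3→q2, x4→q1, x5→q5, x6→q3.
Every left vertex is matched, so this is a perfect matching.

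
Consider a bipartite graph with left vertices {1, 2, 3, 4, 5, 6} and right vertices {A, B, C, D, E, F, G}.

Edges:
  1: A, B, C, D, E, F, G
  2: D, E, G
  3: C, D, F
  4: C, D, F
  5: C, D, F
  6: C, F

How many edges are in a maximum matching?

One maximum matching: 1–G, 2–E, 3–D, 4–C, 5–F.
The set {3, 4, 5, 6} has only 3 neighbours ({C, D, F}), so by Hall's theorem at most 5 of the 6 left vertices can be matched.

5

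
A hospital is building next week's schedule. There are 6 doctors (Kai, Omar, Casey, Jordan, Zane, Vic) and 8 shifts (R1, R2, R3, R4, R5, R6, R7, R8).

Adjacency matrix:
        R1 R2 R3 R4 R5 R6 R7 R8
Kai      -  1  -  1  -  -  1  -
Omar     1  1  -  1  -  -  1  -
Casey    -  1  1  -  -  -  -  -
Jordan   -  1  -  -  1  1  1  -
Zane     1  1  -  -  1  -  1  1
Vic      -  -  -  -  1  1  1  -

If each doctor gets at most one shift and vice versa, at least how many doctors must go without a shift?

One maximum matching: Kai–R4, Omar–R2, Casey–R3, Jordan–R5, Zane–R1, Vic–R7.
All 6 doctors are matched, so no larger matching exists.
That matches 6 of the 6, leaving 0 unmatched; no matching can do better.

0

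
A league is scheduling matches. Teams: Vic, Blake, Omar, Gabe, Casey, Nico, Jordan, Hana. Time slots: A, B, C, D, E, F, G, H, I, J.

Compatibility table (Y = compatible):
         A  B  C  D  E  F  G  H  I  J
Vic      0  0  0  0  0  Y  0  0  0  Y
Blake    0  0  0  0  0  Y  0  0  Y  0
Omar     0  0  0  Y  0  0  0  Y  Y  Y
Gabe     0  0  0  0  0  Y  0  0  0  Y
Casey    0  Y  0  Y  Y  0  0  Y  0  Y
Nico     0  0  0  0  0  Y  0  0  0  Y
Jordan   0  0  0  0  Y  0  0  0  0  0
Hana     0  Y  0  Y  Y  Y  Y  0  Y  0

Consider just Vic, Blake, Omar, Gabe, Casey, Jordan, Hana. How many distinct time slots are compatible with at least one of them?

8

The union of neighbours of {Vic, Blake, Omar, Gabe, Casey, Jordan, Hana} is {B, D, E, F, G, H, I, J}, which has 8 elements.
Since |N(S)| = 8 ≥ |S| = 7, Hall's condition holds for this subset.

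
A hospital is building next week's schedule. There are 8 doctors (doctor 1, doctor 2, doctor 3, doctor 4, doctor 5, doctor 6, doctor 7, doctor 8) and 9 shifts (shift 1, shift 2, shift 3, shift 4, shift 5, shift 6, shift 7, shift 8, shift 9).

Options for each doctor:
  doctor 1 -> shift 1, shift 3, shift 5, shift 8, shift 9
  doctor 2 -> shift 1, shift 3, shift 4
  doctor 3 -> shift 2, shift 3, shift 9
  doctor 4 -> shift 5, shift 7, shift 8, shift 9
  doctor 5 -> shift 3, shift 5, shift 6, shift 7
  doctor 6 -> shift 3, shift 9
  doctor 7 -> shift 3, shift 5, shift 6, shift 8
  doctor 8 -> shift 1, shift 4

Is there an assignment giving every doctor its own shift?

Yes

For example, pair doctor 1–shift 8, doctor 2–shift 3, doctor 3–shift 2, doctor 4–shift 7, doctor 5–shift 5, doctor 6–shift 9, doctor 7–shift 6, doctor 8–shift 4.
All 8 doctors are covered.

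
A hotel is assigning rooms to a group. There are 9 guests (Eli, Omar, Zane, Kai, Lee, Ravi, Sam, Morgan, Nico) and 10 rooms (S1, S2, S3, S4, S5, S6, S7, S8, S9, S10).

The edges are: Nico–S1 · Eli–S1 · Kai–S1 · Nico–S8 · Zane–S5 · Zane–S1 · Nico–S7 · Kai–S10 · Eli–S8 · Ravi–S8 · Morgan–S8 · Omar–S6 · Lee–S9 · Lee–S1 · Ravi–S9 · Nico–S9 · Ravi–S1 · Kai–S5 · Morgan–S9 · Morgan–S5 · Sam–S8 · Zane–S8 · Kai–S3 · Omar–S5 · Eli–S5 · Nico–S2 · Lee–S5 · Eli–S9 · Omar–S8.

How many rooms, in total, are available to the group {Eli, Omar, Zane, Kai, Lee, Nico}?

The union of neighbours of {Eli, Omar, Zane, Kai, Lee, Nico} is {S1, S2, S3, S5, S6, S7, S8, S9, S10}, which has 9 elements.
Since |N(S)| = 9 ≥ |S| = 6, Hall's condition holds for this subset.

9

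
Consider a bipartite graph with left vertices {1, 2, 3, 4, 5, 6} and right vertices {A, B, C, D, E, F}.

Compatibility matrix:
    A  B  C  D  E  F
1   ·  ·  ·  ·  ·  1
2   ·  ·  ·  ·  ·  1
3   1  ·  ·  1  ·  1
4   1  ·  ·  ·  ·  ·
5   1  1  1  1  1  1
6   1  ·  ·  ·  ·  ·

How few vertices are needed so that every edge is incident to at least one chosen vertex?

4

{3, 5, A, F} is a vertex cover of size 4: every edge has an endpoint in this set.
No smaller cover exists because 1–F, 3–D, 4–A, 5–E is a matching of size 4, and a cover must include an endpoint of each of these disjoint edges (König's theorem).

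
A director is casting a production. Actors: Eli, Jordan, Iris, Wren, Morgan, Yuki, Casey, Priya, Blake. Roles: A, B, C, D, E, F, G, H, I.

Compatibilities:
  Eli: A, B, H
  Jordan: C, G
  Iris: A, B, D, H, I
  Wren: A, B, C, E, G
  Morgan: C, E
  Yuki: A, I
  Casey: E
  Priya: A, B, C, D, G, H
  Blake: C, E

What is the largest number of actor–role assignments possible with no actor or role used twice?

8

A valid assignment of size 8: Eli-H, Jordan-G, Iris-D, Wren-B, Morgan-C, Yuki-I, Casey-E, Priya-A.
The set {Morgan, Casey, Blake} has only 2 neighbours ({C, E}), so by Hall's theorem at most 8 of the 9 actors can be matched.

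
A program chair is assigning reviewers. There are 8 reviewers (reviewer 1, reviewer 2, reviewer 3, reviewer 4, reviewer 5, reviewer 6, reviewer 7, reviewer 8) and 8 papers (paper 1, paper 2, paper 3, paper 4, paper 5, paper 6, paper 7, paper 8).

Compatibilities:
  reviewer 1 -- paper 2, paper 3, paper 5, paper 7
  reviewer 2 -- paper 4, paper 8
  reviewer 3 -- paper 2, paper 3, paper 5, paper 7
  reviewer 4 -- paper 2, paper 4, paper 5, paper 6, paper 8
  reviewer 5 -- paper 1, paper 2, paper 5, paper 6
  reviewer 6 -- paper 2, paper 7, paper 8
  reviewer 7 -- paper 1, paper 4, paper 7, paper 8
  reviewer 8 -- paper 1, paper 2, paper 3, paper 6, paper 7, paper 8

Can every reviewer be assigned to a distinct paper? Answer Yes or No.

One maximum matching: reviewer 1–paper 3, reviewer 2–paper 8, reviewer 3–paper 5, reviewer 4–paper 6, reviewer 5–paper 1, reviewer 6–paper 7, reviewer 7–paper 4, reviewer 8–paper 2.
Every reviewer is matched, so this is a perfect matching.

Yes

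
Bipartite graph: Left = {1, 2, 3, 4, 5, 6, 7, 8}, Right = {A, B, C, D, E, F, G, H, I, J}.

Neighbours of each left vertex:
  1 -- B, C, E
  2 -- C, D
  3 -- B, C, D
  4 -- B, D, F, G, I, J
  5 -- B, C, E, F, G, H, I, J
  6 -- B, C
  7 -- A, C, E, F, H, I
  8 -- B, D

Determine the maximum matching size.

A valid assignment of size 7: 1–E, 2–D, 3–C, 4–G, 5–J, 6–B, 7–A.
The set {2, 3, 6, 8} has only 3 neighbours ({B, C, D}), so by Hall's theorem at most 7 of the 8 left vertices can be matched.

7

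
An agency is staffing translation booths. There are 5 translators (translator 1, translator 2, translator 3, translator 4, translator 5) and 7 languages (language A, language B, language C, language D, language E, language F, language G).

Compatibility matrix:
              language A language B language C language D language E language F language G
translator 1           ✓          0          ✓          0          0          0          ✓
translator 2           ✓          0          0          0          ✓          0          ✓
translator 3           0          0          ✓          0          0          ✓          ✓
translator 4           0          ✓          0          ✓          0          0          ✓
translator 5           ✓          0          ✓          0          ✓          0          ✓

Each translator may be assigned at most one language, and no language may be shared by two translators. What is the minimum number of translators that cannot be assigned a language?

0

One maximum matching: translator 1→language G, translator 2→language E, translator 3→language F, translator 4→language B, translator 5→language A.
This saturates every translator, so 5 is the maximum.
That matches 5 of the 5, leaving 0 unmatched; no matching can do better.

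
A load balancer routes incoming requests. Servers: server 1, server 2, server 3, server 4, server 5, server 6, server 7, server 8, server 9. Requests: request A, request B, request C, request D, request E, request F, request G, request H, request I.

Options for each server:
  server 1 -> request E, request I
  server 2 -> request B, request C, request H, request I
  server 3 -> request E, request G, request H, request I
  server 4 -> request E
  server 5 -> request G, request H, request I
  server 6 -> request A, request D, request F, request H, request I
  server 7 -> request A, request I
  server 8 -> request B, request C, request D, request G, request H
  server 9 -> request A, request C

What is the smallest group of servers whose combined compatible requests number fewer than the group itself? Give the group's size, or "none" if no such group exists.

A matching saturating every server exists, for instance server 1→request I, server 2→request B, server 3→request H, server 4→request E, server 5→request G, server 6→request F, server 7→request A, server 8→request D, server 9→request C.
By Hall's marriage theorem, this means |N(S)| ≥ |S| for every subset S, so no violating subset exists.

none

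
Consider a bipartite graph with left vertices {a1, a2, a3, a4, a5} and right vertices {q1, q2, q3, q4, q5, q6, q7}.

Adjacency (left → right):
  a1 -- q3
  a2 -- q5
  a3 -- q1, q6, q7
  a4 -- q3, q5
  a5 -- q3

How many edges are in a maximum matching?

3

For example, pair a1→q3, a2→q5, a3→q6.
The set {a1, a2, a4, a5} has only 2 neighbours ({q3, q5}), so by Hall's theorem at most 3 of the 5 left vertices can be matched.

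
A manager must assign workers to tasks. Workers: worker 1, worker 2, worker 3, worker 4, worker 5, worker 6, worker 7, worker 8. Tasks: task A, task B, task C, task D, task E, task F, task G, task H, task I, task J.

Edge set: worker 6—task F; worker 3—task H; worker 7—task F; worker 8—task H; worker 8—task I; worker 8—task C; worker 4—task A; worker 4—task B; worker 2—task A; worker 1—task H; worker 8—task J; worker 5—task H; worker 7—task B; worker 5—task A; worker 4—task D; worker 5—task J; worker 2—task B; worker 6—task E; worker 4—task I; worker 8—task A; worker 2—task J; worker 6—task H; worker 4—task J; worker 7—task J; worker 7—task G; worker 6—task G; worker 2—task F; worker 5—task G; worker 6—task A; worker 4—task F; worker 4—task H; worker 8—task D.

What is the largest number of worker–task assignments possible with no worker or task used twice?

7

For example, pair worker 1→task H, worker 2→task J, worker 4→task D, worker 5→task G, worker 6→task F, worker 7→task B, worker 8→task A.
The set {worker 1, worker 3} has only 1 neighbour ({task H}), so by Hall's theorem at most 7 of the 8 workers can be matched.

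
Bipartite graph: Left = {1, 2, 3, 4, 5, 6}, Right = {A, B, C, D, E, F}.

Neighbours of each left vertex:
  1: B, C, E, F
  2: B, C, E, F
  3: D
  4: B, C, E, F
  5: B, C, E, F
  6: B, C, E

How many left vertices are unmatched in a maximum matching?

A valid assignment of size 5: 1→F, 2→C, 3→D, 4→E, 5→B.
The set {1, 2, 4, 5, 6} has only 4 neighbours ({B, C, E, F}), so by Hall's theorem at most 5 of the 6 left vertices can be matched.
That matches 5 of the 6, leaving 1 unmatched; no matching can do better.

1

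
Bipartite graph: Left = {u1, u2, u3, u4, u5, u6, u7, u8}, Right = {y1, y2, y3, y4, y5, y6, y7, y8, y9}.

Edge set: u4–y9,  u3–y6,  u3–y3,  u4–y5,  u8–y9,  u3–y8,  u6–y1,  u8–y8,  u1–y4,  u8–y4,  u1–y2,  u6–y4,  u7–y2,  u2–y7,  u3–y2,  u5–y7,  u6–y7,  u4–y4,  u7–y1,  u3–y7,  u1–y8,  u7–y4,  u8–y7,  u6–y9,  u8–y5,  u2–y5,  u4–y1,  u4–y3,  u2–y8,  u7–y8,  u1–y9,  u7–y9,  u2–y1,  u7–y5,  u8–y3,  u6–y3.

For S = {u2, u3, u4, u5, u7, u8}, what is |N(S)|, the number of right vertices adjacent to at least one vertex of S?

The union of neighbours of {u2, u3, u4, u5, u7, u8} is {y1, y2, y3, y4, y5, y6, y7, y8, y9}, which has 9 elements.
Since |N(S)| = 9 ≥ |S| = 6, Hall's condition holds for this subset.

9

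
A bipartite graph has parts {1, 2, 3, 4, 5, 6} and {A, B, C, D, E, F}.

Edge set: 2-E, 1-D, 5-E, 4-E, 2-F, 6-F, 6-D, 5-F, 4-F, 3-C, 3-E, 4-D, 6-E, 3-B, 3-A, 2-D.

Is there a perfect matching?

No

The set {1, 2, 4, 5, 6} has only 3 neighbours ({D, E, F}), so by Hall's theorem at most 4 of the 6 left vertices can be matched.
Hence no matching covers every left vertex.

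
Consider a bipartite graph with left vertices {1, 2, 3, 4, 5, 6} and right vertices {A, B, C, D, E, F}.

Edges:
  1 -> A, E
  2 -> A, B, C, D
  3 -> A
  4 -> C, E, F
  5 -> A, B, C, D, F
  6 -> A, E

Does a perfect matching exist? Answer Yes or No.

The set {1, 3, 6} has only 2 neighbours ({A, E}), so by Hall's theorem at most 5 of the 6 left vertices can be matched.
Hence no matching covers every left vertex.

No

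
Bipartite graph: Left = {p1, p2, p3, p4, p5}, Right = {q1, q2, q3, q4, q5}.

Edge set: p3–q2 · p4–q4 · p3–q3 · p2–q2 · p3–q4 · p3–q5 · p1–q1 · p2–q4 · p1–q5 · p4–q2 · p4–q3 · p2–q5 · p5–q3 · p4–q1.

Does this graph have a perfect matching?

Yes

One maximum matching: p1-q1, p2-q5, p3-q4, p4-q2, p5-q3.
Every left vertex is matched, so this is a perfect matching.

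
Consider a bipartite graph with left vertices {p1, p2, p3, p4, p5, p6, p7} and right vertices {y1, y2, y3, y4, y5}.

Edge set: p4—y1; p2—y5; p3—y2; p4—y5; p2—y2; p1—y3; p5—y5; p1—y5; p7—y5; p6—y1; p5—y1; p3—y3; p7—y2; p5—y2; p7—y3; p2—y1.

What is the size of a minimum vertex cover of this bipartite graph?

4

A maximum matching has 4 edges (e.g. p1–y5, p2–y2, p3–y3, p4–y1).
By König's theorem the minimum vertex cover has the same size. One such cover is {y1, y2, y3, y5}.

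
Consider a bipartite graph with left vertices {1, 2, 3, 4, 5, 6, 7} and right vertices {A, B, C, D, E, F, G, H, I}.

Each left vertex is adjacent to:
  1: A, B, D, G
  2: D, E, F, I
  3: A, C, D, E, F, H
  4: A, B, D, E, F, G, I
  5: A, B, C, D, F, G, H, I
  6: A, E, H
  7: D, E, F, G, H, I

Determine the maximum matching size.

One maximum matching: 1→D, 2→F, 3→E, 4→A, 5→B, 6→H, 7→G.
All 7 left vertices are matched, so no larger matching exists.

7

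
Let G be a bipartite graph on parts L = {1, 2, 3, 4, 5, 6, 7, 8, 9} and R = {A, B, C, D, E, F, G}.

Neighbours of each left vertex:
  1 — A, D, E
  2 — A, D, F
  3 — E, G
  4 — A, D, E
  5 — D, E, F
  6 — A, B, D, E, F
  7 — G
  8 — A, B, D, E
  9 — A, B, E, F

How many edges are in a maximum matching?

A valid assignment of size 6: 1-A, 2-F, 3-G, 4-D, 5-E, 6-B.
The set {1, 2, 3, 4, 5, 6, 7, 8, 9} has only 6 neighbours ({A, B, D, E, F, G}), so by Hall's theorem at most 6 of the 9 left vertices can be matched.

6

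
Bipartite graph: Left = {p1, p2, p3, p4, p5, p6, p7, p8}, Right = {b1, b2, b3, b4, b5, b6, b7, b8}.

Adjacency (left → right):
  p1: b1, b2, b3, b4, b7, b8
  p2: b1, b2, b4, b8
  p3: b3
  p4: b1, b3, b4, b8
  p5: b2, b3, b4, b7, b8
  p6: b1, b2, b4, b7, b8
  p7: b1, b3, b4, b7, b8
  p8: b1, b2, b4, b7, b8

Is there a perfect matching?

The set {p1, p2, p3, p4, p5, p6, p7, p8} has only 6 neighbours ({b1, b2, b3, b4, b7, b8}), so by Hall's theorem at most 6 of the 8 left vertices can be matched.
Hence no matching covers every left vertex.

No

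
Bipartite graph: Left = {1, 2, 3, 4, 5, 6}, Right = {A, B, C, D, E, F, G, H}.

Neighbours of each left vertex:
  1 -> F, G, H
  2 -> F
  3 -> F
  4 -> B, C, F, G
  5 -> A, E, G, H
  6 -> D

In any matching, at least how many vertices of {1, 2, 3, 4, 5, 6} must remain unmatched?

1

One maximum matching: 1-G, 2-F, 4-B, 5-E, 6-D.
The set {2, 3} has only 1 neighbour ({F}), so by Hall's theorem at most 5 of the 6 left vertices can be matched.
That matches 5 of the 6, leaving 1 unmatched; no matching can do better.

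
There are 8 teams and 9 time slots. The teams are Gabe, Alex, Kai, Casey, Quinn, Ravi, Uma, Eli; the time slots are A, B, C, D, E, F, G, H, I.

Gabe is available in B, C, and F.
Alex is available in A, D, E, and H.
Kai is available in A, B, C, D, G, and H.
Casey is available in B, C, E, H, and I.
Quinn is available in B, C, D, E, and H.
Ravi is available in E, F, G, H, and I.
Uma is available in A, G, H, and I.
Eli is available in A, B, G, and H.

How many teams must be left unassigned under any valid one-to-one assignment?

0

For example, pair Gabe-F, Alex-D, Kai-A, Casey-H, Quinn-E, Ravi-G, Uma-I, Eli-B.
All 8 teams are matched, so no larger matching exists.
That matches 8 of the 8, leaving 0 unmatched; no matching can do better.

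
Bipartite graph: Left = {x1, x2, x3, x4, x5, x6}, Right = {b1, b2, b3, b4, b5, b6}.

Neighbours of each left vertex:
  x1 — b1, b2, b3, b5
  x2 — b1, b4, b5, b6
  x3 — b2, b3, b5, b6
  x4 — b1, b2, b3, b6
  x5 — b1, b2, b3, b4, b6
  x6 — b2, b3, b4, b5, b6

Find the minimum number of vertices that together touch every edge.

{x1, x2, x3, x4, x5, x6} is a vertex cover of size 6: every edge has an endpoint in this set.
No smaller cover exists because x1–b1, x2–b6, x3–b3, x4–b2, x5–b4, x6–b5 is a matching of size 6, and a cover must include an endpoint of each of these disjoint edges (König's theorem).

6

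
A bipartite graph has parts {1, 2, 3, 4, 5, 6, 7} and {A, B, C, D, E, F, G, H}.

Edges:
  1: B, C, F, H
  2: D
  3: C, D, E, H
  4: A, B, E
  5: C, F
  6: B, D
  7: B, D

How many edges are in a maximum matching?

6

A valid assignment of size 6: 1–F, 2–D, 3–E, 4–A, 5–C, 6–B.
The set {2, 6, 7} has only 2 neighbours ({B, D}), so by Hall's theorem at most 6 of the 7 left vertices can be matched.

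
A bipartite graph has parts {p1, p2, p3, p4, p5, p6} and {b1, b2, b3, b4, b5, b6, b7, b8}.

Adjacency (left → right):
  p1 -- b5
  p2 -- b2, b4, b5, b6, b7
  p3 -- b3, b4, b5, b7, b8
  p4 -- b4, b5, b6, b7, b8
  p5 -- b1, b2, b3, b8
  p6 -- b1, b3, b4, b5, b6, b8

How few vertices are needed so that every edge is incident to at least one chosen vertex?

A maximum matching has 6 edges (e.g. p1–b5, p2–b6, p3–b8, p4–b7, p5–b3, p6–b1).
By König's theorem the minimum vertex cover has the same size. One such cover is {p1, p2, p3, p4, p5, p6}.

6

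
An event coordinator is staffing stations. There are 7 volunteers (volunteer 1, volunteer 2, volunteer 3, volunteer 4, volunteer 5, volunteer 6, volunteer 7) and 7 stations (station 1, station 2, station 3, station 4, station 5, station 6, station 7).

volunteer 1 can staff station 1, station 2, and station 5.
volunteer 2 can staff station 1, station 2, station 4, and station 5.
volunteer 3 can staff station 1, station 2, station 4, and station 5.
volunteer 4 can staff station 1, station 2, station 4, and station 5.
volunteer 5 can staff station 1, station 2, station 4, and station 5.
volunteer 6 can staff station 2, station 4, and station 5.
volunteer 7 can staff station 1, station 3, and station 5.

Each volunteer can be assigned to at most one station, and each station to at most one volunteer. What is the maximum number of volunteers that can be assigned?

One maximum matching: volunteer 1→station 5, volunteer 2→station 4, volunteer 3→station 1, volunteer 4→station 2, volunteer 7→station 3.
The set {volunteer 1, volunteer 2, volunteer 3, volunteer 4, volunteer 5, volunteer 6} has only 4 neighbours ({station 1, station 2, station 4, station 5}), so by Hall's theorem at most 5 of the 7 volunteers can be matched.

5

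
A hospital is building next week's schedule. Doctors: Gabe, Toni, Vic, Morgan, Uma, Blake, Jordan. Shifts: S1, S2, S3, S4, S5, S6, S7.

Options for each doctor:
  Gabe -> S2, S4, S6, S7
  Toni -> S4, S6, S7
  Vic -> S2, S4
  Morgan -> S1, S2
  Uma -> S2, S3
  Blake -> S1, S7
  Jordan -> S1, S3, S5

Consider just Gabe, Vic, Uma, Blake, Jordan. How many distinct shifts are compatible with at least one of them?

The union of neighbours of {Gabe, Vic, Uma, Blake, Jordan} is {S1, S2, S3, S4, S5, S6, S7}, which has 7 elements.
Since |N(S)| = 7 ≥ |S| = 5, Hall's condition holds for this subset.

7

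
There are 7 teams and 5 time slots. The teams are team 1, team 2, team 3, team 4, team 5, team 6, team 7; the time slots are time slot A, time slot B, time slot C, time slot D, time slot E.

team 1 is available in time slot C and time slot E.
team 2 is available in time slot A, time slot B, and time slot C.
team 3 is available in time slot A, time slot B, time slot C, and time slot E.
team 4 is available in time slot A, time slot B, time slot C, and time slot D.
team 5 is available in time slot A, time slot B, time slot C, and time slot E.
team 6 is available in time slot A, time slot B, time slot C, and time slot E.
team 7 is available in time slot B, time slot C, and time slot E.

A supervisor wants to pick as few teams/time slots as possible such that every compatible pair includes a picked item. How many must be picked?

5

{team 4, time slot A, time slot B, time slot C, time slot E} is a vertex cover of size 5: every edge has an endpoint in this set.
No smaller cover exists because team 1–time slot E, team 2–time slot C, team 3–time slot A, team 4–time slot D, team 5–time slot B is a matching of size 5, and a cover must include an endpoint of each of these disjoint edges (König's theorem).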